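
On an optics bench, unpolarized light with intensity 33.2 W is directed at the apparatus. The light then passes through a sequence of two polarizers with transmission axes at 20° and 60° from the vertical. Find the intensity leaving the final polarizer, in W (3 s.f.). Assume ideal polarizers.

Unpolarized light through the first polarizer → I₁ = 33.2 W/2 = 16.6 W, polarized at 20°.
I₂ = I₁ · cos²(40°) = 16.6 · 0.5868 = 9.741 W.

I ≈ 9.74 W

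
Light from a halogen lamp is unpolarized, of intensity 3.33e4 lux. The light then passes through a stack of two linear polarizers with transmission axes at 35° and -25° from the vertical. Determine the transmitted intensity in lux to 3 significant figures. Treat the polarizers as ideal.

Unpolarized light through the first polarizer → I₁ = 3.33e4 lux/2 = 1.665e+04 lux, polarized at 35°.
I₂ = I₁ · cos²(60°) = 1.665e+04 · 0.25 = 4163 lux.

I ≈ 4160 lux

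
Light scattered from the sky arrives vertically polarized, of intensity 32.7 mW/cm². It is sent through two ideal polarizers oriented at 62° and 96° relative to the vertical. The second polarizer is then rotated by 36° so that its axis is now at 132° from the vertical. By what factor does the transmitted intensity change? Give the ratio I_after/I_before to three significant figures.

I_new/I_old ≈ 0.170

Before rotation:
I₁ = I₀ cos²(62° − 0°) = I₀ cos²(62°) = 0.2204 I₀.
I₂ = I₁ cos²(96° − 62°) = 0.2204 I₀ · cos²(34°) = 0.1515 I₀.
After rotation:
I₁ = I₀ cos²(62° − 0°) = I₀ cos²(62°) = 0.2204 I₀.
I₂ = I₁ cos²(132° − 62°) = 0.2204 I₀ · cos²(70°) = 0.02578 I₀.
Ratio = 0.02578 / 0.1515 = 0.1702.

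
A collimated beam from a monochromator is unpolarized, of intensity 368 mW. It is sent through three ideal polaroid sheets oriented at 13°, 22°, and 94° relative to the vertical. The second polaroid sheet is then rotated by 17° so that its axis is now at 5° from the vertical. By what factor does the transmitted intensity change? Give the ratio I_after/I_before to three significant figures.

I_new/I_old ≈ 0.00321

Before rotation:
Unpolarized light through the first polarizer → I₁ = ½ I₀, now polarized at 13°.
I₂ = I₁ cos²(22° − 13°) = 0.5 I₀ · cos²(9°) = 0.4878 I₀.
I₃ = I₂ cos²(94° − 22°) = 0.4878 I₀ · cos²(72°) = 0.04658 I₀.
After rotation:
Unpolarized light through the first polarizer → I₁ = ½ I₀, now polarized at 13°.
I₂ = I₁ cos²(5° − 13°) = 0.5 I₀ · cos²(8°) = 0.4903 I₀.
I₃ = I₂ cos²(94° − 5°) = 0.4903 I₀ · cos²(89°) = 0.0001493 I₀.
Ratio = 0.0001493 / 0.04658 = 0.003206.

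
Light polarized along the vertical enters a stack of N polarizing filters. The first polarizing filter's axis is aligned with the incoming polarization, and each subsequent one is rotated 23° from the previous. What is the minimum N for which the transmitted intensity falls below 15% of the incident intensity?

First polarizer is aligned with the polarization: full transmission.
Each further stage multiplies by cos²(23°) = 0.8473.
After N polarizers: T = 0.8473^(N−1). Require T < 0.15 ⇒ N−1 > ln(0.15)/ln(0.8473) = 11.45, so N−1 ≥ 12 and N = 13.
Check: N=13 gives T = 0.137 < 0.15; N=12 gives T = 0.1616.

N = 13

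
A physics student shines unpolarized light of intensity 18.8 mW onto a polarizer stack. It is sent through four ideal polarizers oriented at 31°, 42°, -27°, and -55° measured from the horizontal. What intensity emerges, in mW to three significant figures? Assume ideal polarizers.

I ≈ 0.907 mW

Unpolarized light through the first polarizer → I₁ = 18.8 mW/2 = 9.4 mW, polarized at 31°.
I₂ = I₁ · cos²(11°) = 9.4 · 0.9636 = 9.058 mW.
I₃ = I₂ · cos²(69°) = 9.058 · 0.1284 = 1.163 mW.
I₄ = I₃ · cos²(28°) = 1.163 · 0.7796 = 0.9069 mW.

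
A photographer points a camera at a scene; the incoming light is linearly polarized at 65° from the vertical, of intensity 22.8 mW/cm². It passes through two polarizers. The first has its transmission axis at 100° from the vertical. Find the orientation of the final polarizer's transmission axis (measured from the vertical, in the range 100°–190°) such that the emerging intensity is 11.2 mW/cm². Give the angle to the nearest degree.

I₁ = I₀ cos²(100° − 65°) = I₀ cos²(35°) = 0.671 I₀.
Target fraction: 11.2 / 22.8 mW/cm² = 0.4912 of I₀.
Need I₂/I₀ = 0.4912, so cos²(θ − 100°) = 0.4912 / 0.671 = 0.7321.
θ − 100° = arccos(√0.7321) = 31.2°, giving θ ≈ 100 + 31.2 = 131.2°.

θ ≈ 131°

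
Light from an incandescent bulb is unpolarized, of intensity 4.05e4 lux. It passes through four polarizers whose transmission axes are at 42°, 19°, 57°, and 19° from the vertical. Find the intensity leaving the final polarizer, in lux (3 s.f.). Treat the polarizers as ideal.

Unpolarized light through the first polarizer → I₁ = 4.05e4 lux/2 = 2.025e+04 lux, polarized at 42°.
I₂ = I₁ · cos²(23°) = 2.025e+04 · 0.8473 = 1.716e+04 lux.
I₃ = I₂ · cos²(38°) = 1.716e+04 · 0.621 = 1.065e+04 lux.
I₄ = I₃ · cos²(38°) = 1.065e+04 · 0.621 = 6616 lux.

I ≈ 6620 lux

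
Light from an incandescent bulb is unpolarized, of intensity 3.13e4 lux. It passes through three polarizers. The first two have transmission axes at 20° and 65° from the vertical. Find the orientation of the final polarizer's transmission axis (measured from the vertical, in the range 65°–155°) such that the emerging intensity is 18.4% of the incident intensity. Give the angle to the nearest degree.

Unpolarized light through the first polarizer → I₁ = ½ I₀, now polarized at 20°.
I₂ = I₁ cos²(65° − 20°) = 0.5 I₀ · cos²(45°) = 0.25 I₀.
Need I₃/I₀ = 0.184, so cos²(θ − 65°) = 0.184 / 0.25 = 0.736.
θ − 65° = arccos(√0.736) = 30.9°, giving θ ≈ 65 + 30.9 = 95.9°.

θ ≈ 96°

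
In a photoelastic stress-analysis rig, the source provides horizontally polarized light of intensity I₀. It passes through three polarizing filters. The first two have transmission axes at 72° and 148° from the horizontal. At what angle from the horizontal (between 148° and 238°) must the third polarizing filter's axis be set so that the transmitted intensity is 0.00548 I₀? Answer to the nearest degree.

θ ≈ 156°

I₁ = I₀ cos²(72° − 0°) = I₀ cos²(72°) = 0.09549 I₀.
I₂ = I₁ cos²(148° − 72°) = 0.09549 I₀ · cos²(76°) = 0.005589 I₀.
Need I₃/I₀ = 0.00548, so cos²(θ − 148°) = 0.00548 / 0.005589 = 0.9805.
θ − 148° = arccos(√0.9805) = 8.0°, giving θ ≈ 148 + 8.0 = 156.0°.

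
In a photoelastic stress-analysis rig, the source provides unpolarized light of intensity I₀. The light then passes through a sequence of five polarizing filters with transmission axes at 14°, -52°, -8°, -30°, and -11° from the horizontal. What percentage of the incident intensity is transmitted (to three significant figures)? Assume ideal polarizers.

≈ 3.29%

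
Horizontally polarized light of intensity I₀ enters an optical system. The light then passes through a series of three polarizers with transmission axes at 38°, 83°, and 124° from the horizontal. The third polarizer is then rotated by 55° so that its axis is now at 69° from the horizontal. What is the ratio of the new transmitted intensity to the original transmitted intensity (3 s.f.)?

Before rotation:
By Malus's law, I₁ = I₀ cos²(38° − 0°) = I₀ cos²(38°) = 0.621 I₀.
I₂ = I₁ cos²(83° − 38°) = 0.621 I₀ · cos²(45°) = 0.3105 I₀.
I₃ = I₂ cos²(124° − 83°) = 0.3105 I₀ · cos²(41°) = 0.1768 I₀.
After rotation:
I₁ = I₀ cos²(38° − 0°) = I₀ cos²(38°) = 0.621 I₀.
I₂ = I₁ cos²(83° − 38°) = 0.621 I₀ · cos²(45°) = 0.3105 I₀.
I₃ = I₂ cos²(69° − 83°) = 0.3105 I₀ · cos²(14°) = 0.2923 I₀.
Ratio = 0.2923 / 0.1768 = 1.653.

I_new/I_old ≈ 1.65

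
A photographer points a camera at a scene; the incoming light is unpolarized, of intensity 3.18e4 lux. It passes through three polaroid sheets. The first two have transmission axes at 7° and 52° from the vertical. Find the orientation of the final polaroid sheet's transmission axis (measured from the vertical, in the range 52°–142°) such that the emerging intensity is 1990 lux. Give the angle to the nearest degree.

θ ≈ 112°

Unpolarized light through the first polarizer → I₁ = ½ I₀, now polarized at 7°.
I₂ = I₁ cos²(52° − 7°) = 0.5 I₀ · cos²(45°) = 0.25 I₀.
Target fraction: 1990 / 3.18e4 lux = 0.06258 of I₀.
Need I₃/I₀ = 0.06258, so cos²(θ − 52°) = 0.06258 / 0.25 = 0.2503.
θ − 52° = arccos(√0.2503) = 60.0°, giving θ ≈ 52 + 60.0 = 112.0°.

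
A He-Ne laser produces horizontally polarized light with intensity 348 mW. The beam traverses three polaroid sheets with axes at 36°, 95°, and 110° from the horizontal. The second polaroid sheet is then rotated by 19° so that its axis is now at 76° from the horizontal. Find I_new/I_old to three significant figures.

Before rotation:
I₁ = I₀ cos²(36° − 0°) = I₀ cos²(36°) = 0.6545 I₀.
I₂ = I₁ cos²(95° − 36°) = 0.6545 I₀ · cos²(59°) = 0.1736 I₀.
I₃ = I₂ cos²(110° − 95°) = 0.1736 I₀ · cos²(15°) = 0.162 I₀.
After rotation:
I₁ = I₀ cos²(36° − 0°) = I₀ cos²(36°) = 0.6545 I₀.
I₂ = I₁ cos²(76° − 36°) = 0.6545 I₀ · cos²(40°) = 0.3841 I₀.
I₃ = I₂ cos²(110° − 76°) = 0.3841 I₀ · cos²(34°) = 0.264 I₀.
Ratio = 0.264 / 0.162 = 1.63.

I_new/I_old ≈ 1.63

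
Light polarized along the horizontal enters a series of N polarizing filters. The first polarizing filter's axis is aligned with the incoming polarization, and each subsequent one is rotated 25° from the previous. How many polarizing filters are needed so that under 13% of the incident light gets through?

N = 12

First polarizer is aligned with the polarization: full transmission.
Each further stage multiplies by cos²(25°) = 0.8214.
After N polarizers: T = 0.8214^(N−1). Require T < 0.13 ⇒ N−1 > ln(0.13)/ln(0.8214) = 10.37, so N−1 ≥ 11 and N = 12.
Check: N=12 gives T = 0.1148 < 0.13; N=11 gives T = 0.1398.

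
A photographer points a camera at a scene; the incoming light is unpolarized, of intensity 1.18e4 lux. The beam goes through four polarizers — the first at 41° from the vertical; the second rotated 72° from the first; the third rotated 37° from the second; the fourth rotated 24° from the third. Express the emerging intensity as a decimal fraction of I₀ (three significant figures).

Unpolarized light through the first polarizer → I₁ = 1.18e4 lux/2 = 5900 lux, polarized at 41°.
I₂ = I₁ · cos²(72°) = 5900 · 0.09549 = 563.4 lux.
I₃ = I₂ · cos²(37°) = 563.4 · 0.6378 = 359.3 lux.
I₄ = I₃ · cos²(24°) = 359.3 · 0.8346 = 299.9 lux.
Transmitted fraction = 0.02542.

I/I₀ ≈ 0.0254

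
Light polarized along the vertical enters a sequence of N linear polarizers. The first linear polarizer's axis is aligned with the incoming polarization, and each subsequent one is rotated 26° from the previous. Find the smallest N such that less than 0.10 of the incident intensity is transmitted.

N = 12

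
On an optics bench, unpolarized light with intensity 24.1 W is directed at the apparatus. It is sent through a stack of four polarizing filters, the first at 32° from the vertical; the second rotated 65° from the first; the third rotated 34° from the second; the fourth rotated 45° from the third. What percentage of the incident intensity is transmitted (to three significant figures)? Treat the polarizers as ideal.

Unpolarized light through the first polarizer → I₁ = 24.1 W/2 = 12.05 W, polarized at 32°.
I₂ = I₁ · cos²(65°) = 12.05 · 0.1786 = 2.152 W.
I₃ = I₂ · cos²(34°) = 2.152 · 0.6873 = 1.479 W.
I₄ = I₃ · cos²(45°) = 1.479 · 0.5 = 0.7396 W.
That is 3.069% of the incident intensity.

≈ 3.07%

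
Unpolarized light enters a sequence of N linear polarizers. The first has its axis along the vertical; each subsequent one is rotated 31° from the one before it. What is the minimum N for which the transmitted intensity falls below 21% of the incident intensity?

N = 4

First polarizer halves the unpolarized light: factor 1/2.
Each further stage multiplies by cos²(31°) = 0.7347.
After N polarizers: T = 0.5·0.7347^(N−1). Require T < 0.21 ⇒ N−1 > ln(0.21/0.5)/ln(0.7347) = 2.81, so N−1 ≥ 3 and N = 4.
Check: N=4 gives T = 0.1983 < 0.21; N=3 gives T = 0.2699.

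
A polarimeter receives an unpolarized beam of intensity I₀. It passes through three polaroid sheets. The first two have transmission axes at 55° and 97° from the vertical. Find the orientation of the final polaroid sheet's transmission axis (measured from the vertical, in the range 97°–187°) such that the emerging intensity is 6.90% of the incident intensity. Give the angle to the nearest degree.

θ ≈ 157°

Unpolarized light through the first polarizer → I₁ = ½ I₀, now polarized at 55°.
I₂ = I₁ cos²(97° − 55°) = 0.5 I₀ · cos²(42°) = 0.2761 I₀.
Need I₃/I₀ = 0.069, so cos²(θ − 97°) = 0.069 / 0.2761 = 0.2499.
θ − 97° = arccos(√0.2499) = 60.0°, giving θ ≈ 97 + 60.0 = 157.0°.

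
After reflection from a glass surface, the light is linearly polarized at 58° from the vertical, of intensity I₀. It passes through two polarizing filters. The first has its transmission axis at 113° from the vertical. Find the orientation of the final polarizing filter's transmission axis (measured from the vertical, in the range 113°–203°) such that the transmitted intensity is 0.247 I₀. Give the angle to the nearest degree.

I₁ = I₀ cos²(113° − 58°) = I₀ cos²(55°) = 0.329 I₀.
Need I₂/I₀ = 0.247, so cos²(θ − 113°) = 0.247 / 0.329 = 0.7508.
θ − 113° = arccos(√0.7508) = 29.9°, giving θ ≈ 113 + 29.9 = 142.9°.

θ ≈ 143°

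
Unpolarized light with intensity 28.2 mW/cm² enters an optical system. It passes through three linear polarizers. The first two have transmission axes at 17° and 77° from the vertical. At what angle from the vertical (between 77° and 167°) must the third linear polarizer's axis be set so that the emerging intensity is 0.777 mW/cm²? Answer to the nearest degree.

θ ≈ 139°

Unpolarized light through the first polarizer → I₁ = ½ I₀, now polarized at 17°.
I₂ = I₁ cos²(77° − 17°) = 0.5 I₀ · cos²(60°) = 0.125 I₀.
Target fraction: 0.777 / 28.2 mW/cm² = 0.02755 of I₀.
Need I₃/I₀ = 0.02755, so cos²(θ − 77°) = 0.02755 / 0.125 = 0.2204.
θ − 77° = arccos(√0.2204) = 62.0°, giving θ ≈ 77 + 62.0 = 139.0°.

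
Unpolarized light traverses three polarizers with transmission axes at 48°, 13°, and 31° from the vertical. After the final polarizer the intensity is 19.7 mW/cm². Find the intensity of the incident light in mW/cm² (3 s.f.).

I₀ ≈ 64.9 mW/cm²

Unpolarized light through the first polarizer → I₁ = ½ I₀, now polarized at 48°.
I₂ = I₁ cos²(13° − 48°) = 0.5 I₀ · cos²(35°) = 0.3355 I₀.
I₃ = I₂ cos²(31° − 13°) = 0.3355 I₀ · cos²(18°) = 0.3035 I₀.
So 19.7 mW/cm² = 0.3035 I₀, giving I₀ = 19.7/0.3035 = 64.92 mW/cm².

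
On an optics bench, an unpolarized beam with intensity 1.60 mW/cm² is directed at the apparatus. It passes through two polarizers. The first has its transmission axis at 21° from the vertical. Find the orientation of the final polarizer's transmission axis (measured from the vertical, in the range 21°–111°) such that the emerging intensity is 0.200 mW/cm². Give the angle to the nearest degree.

θ ≈ 81°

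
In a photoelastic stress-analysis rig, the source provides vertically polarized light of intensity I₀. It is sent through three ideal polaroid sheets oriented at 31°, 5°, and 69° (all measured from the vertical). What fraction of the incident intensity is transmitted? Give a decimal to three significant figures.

I₁ = I₀ cos²(31° − 0°) = I₀ cos²(31°) = 0.7347 I₀.
I₂ = I₁ cos²(5° − 31°) = 0.7347 I₀ · cos²(26°) = 0.5935 I₀.
I₃ = I₂ cos²(69° − 5°) = 0.5935 I₀ · cos²(64°) = 0.1141 I₀.
Transmitted fraction = 0.1141.

≈ 0.114 I₀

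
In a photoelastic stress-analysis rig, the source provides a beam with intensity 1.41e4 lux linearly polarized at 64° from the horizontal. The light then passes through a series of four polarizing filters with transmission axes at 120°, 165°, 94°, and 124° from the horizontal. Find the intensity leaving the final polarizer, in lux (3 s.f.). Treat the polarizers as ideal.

I ≈ 175 lux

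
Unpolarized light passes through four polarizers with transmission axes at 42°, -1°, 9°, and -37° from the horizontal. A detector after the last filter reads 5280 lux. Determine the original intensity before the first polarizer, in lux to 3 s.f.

Unpolarized light through the first polarizer → I₁ = ½ I₀, now polarized at 42°.
I₂ = I₁ cos²(-1° − 42°) = 0.5 I₀ · cos²(43°) = 0.2674 I₀.
I₃ = I₂ cos²(9° + 1°) = 0.2674 I₀ · cos²(10°) = 0.2594 I₀.
I₄ = I₃ cos²(-37° − 9°) = 0.2594 I₀ · cos²(46°) = 0.1252 I₀.
So 5280 lux = 0.1252 I₀, giving I₀ = 5280/0.1252 = 4.219e+04 lux.

I₀ ≈ 4.22e4 lux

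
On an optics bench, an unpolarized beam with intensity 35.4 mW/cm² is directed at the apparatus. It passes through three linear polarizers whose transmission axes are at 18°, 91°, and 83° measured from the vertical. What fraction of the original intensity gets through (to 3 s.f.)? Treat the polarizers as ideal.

I/I₀ ≈ 0.0419

Unpolarized light through the first polarizer → I₁ = 35.4 mW/cm²/2 = 17.7 mW/cm², polarized at 18°.
I₂ = I₁ · cos²(73°) = 17.7 · 0.08548 = 1.513 mW/cm².
I₃ = I₂ · cos²(8°) = 1.513 · 0.9806 = 1.484 mW/cm².
Transmitted fraction = 0.04191.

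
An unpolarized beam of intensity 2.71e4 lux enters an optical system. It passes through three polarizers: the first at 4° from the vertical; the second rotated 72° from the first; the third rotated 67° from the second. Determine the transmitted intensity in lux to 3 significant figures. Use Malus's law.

Unpolarized light through the first polarizer → I₁ = 2.71e4 lux/2 = 1.355e+04 lux, polarized at 4°.
I₂ = I₁ · cos²(72°) = 1.355e+04 · 0.09549 = 1294 lux.
I₃ = I₂ · cos²(67°) = 1294 · 0.1527 = 197.5 lux.

I ≈ 198 lux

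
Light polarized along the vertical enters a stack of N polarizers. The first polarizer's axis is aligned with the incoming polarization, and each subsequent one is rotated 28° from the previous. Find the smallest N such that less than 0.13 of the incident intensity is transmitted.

N = 10

First polarizer is aligned with the polarization: full transmission.
Each further stage multiplies by cos²(28°) = 0.7796.
After N polarizers: T = 0.7796^(N−1). Require T < 0.13 ⇒ N−1 > ln(0.13)/ln(0.7796) = 8.19, so N−1 ≥ 9 and N = 10.
Check: N=10 gives T = 0.1064 < 0.13; N=9 gives T = 0.1364.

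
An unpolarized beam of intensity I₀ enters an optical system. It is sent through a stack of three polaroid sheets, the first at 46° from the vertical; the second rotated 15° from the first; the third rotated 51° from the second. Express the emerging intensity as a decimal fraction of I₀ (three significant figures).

≈ 0.185 I₀

Unpolarized light through the first polarizer → I₁ = ½ I₀, now polarized at 46°.
I₂ = I₁ cos²(15°) = 0.5 · 0.933 I₀ = 0.4665 I₀.
I₃ = I₂ cos²(51°) = 0.4665 · 0.396 I₀ = 0.1848 I₀.
Transmitted fraction = 0.1848.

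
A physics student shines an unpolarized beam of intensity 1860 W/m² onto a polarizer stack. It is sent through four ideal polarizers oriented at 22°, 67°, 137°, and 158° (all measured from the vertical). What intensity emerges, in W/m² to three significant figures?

Unpolarized light through the first polarizer → I₁ = 1860 W/m²/2 = 930 W/m², polarized at 22°.
I₂ = I₁ · cos²(45°) = 930 · 0.5 = 465 W/m².
I₃ = I₂ · cos²(70°) = 465 · 0.117 = 54.39 W/m².
I₄ = I₃ · cos²(21°) = 54.39 · 0.8716 = 47.41 W/m².

I ≈ 47.4 W/m²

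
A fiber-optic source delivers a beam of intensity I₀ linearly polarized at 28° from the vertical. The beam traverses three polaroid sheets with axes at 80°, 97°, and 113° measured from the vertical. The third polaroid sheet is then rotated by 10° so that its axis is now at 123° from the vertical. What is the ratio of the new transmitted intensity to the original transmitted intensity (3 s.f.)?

I_new/I_old ≈ 0.874

Before rotation:
I₁ = I₀ cos²(80° − 28°) = I₀ cos²(52°) = 0.379 I₀.
I₂ = I₁ cos²(97° − 80°) = 0.379 I₀ · cos²(17°) = 0.3466 I₀.
I₃ = I₂ cos²(113° − 97°) = 0.3466 I₀ · cos²(16°) = 0.3203 I₀.
After rotation:
I₁ = I₀ cos²(80° − 28°) = I₀ cos²(52°) = 0.379 I₀.
I₂ = I₁ cos²(97° − 80°) = 0.379 I₀ · cos²(17°) = 0.3466 I₀.
I₃ = I₂ cos²(123° − 97°) = 0.3466 I₀ · cos²(26°) = 0.28 I₀.
Ratio = 0.28 / 0.3203 = 0.8743.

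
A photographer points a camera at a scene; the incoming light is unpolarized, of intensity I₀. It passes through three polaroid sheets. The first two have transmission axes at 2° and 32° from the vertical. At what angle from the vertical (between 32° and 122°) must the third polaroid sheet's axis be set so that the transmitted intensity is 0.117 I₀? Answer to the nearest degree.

Unpolarized light through the first polarizer → I₁ = ½ I₀, now polarized at 2°.
I₂ = I₁ cos²(32° − 2°) = 0.5 I₀ · cos²(30°) = 0.375 I₀.
Need I₃/I₀ = 0.117, so cos²(θ − 32°) = 0.117 / 0.375 = 0.312.
θ − 32° = arccos(√0.312) = 56.0°, giving θ ≈ 32 + 56.0 = 88.0°.

θ ≈ 88°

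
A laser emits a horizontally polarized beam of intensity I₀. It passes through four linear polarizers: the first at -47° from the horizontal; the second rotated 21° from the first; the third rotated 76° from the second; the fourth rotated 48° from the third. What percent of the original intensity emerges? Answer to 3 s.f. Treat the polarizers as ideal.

≈ 1.06%

I₁ = I₀ cos²(-47° − 0°) = I₀ cos²(47°) = 0.4651 I₀.
I₂ = I₁ cos²(21°) = 0.4651 · 0.8716 I₀ = 0.4054 I₀.
I₃ = I₂ cos²(76°) = 0.4054 · 0.05853 I₀ = 0.02373 I₀.
I₄ = I₃ cos²(48°) = 0.02373 · 0.4477 I₀ = 0.01062 I₀.
That is 1.062% of the incident intensity.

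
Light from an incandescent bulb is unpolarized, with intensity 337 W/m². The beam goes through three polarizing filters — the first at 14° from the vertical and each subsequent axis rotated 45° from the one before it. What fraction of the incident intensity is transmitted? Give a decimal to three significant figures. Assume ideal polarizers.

I/I₀ ≈ 0.125

Unpolarized light through the first polarizer → I₁ = 337 W/m²/2 = 168.5 W/m², polarized at 14°.
I₂ = I₁ · cos²(45°) = 168.5 · 0.5 = 84.25 W/m².
I₃ = I₂ · cos²(45°) = 84.25 · 0.5 = 42.13 W/m².
Transmitted fraction = 0.125.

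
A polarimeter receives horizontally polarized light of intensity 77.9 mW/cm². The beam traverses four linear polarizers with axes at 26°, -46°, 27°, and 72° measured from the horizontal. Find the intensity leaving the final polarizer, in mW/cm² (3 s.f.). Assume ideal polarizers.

I₁ = 77.9 mW/cm² · cos²(26°) = 62.93 mW/cm².
I₂ = I₁ · cos²(72°) = 62.93 · 0.09549 = 6.009 mW/cm².
I₃ = I₂ · cos²(73°) = 6.009 · 0.08548 = 0.5137 mW/cm².
I₄ = I₃ · cos²(45°) = 0.5137 · 0.5 = 0.2568 mW/cm².

I ≈ 0.257 mW/cm²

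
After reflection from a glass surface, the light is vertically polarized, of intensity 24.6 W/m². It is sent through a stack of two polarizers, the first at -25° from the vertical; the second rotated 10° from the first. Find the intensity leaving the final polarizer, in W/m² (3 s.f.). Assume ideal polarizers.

I ≈ 19.6 W/m²

By Malus's law, I₁ = 24.6 W/m² · cos²(25°) = 20.21 W/m².
I₂ = I₁ · cos²(10°) = 20.21 · 0.9698 = 19.6 W/m².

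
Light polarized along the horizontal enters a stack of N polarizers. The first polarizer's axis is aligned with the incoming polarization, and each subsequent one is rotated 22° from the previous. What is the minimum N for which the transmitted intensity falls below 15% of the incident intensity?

N = 14

First polarizer is aligned with the polarization: full transmission.
Each further stage multiplies by cos²(22°) = 0.8597.
After N polarizers: T = 0.8597^(N−1). Require T < 0.15 ⇒ N−1 > ln(0.15)/ln(0.8597) = 12.55, so N−1 ≥ 13 and N = 14.
Check: N=14 gives T = 0.1401 < 0.15; N=13 gives T = 0.1629.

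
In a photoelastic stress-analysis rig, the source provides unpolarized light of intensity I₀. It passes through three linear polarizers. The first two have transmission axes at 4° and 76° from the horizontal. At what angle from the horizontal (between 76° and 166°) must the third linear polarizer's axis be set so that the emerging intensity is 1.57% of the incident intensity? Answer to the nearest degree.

Unpolarized light through the first polarizer → I₁ = ½ I₀, now polarized at 4°.
I₂ = I₁ cos²(76° − 4°) = 0.5 I₀ · cos²(72°) = 0.04775 I₀.
Need I₃/I₀ = 0.0157, so cos²(θ − 76°) = 0.0157 / 0.04775 = 0.3288.
θ − 76° = arccos(√0.3288) = 55.0°, giving θ ≈ 76 + 55.0 = 131.0°.

θ ≈ 131°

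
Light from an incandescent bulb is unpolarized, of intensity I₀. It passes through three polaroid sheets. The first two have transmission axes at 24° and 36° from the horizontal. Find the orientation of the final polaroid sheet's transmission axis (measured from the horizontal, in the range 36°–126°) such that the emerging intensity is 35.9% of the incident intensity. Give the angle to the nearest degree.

θ ≈ 66°

Unpolarized light through the first polarizer → I₁ = ½ I₀, now polarized at 24°.
I₂ = I₁ cos²(36° − 24°) = 0.5 I₀ · cos²(12°) = 0.4784 I₀.
Need I₃/I₀ = 0.359, so cos²(θ − 36°) = 0.359 / 0.4784 = 0.7504.
θ − 36° = arccos(√0.7504) = 30.0°, giving θ ≈ 36 + 30.0 = 66.0°.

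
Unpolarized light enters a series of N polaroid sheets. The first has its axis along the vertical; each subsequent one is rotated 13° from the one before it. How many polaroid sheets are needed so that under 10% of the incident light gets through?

N = 32

First polarizer halves the unpolarized light: factor 1/2.
Each further stage multiplies by cos²(13°) = 0.9494.
After N polarizers: T = 0.5·0.9494^(N−1). Require T < 0.10 ⇒ N−1 > ln(0.10/0.5)/ln(0.9494) = 30.99, so N−1 ≥ 31 and N = 32.
Check: N=32 gives T = 0.09997 < 0.10; N=31 gives T = 0.1053.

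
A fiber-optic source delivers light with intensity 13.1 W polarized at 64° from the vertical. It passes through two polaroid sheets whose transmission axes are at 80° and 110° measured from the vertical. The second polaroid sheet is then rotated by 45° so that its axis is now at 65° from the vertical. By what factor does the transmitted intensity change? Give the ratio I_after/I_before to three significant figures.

I_new/I_old ≈ 1.24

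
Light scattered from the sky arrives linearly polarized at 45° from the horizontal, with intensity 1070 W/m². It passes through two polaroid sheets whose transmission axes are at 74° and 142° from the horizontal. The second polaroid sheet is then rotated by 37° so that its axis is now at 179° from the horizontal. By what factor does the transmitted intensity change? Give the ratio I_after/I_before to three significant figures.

Before rotation:
I₁ = I₀ cos²(74° − 45°) = I₀ cos²(29°) = 0.765 I₀.
I₂ = I₁ cos²(142° − 74°) = 0.765 I₀ · cos²(68°) = 0.1073 I₀.
After rotation:
I₁ = I₀ cos²(74° − 45°) = I₀ cos²(29°) = 0.765 I₀.
Angle between axes 1 and 2: 75°. I₂ = 0.765 I₀ · cos²(75°) = 0.05124 I₀.
Ratio = 0.05124 / 0.1073 = 0.4774.

I_new/I_old ≈ 0.477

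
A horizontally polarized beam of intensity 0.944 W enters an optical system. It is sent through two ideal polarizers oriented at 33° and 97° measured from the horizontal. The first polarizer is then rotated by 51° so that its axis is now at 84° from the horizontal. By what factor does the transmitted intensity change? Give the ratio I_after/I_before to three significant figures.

I_new/I_old ≈ 0.0767

Before rotation:
By Malus's law, I₁ = I₀ cos²(33° − 0°) = I₀ cos²(33°) = 0.7034 I₀.
I₂ = I₁ cos²(97° − 33°) = 0.7034 I₀ · cos²(64°) = 0.1352 I₀.
After rotation:
I₁ = I₀ cos²(84° − 0°) = I₀ cos²(84°) = 0.01093 I₀.
I₂ = I₁ cos²(97° − 84°) = 0.01093 I₀ · cos²(13°) = 0.01037 I₀.
Ratio = 0.01037 / 0.1352 = 0.07675.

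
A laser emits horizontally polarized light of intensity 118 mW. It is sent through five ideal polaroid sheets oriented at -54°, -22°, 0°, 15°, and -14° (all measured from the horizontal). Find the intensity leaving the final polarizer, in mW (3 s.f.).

I ≈ 18.0 mW

By Malus's law, I₁ = 118 mW · cos²(54°) = 40.77 mW.
I₂ = I₁ · cos²(32°) = 40.77 · 0.7192 = 29.32 mW.
I₃ = I₂ · cos²(22°) = 29.32 · 0.8597 = 25.21 mW.
I₄ = I₃ · cos²(15°) = 25.21 · 0.933 = 23.52 mW.
I₅ = I₄ · cos²(29°) = 23.52 · 0.765 = 17.99 mW.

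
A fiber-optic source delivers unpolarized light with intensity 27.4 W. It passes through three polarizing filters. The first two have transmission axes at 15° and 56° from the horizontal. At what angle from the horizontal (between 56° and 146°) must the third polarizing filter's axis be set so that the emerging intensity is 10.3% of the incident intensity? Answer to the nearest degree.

Unpolarized light through the first polarizer → I₁ = ½ I₀, now polarized at 15°.
I₂ = I₁ cos²(56° − 15°) = 0.5 I₀ · cos²(41°) = 0.2848 I₀.
Need I₃/I₀ = 0.103, so cos²(θ − 56°) = 0.103 / 0.2848 = 0.3617.
θ − 56° = arccos(√0.3617) = 53.0°, giving θ ≈ 56 + 53.0 = 109.0°.

θ ≈ 109°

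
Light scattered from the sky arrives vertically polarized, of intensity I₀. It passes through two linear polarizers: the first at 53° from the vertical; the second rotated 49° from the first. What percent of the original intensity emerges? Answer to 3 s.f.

I₁ = I₀ cos²(53° − 0°) = I₀ cos²(53°) = 0.3622 I₀.
I₂ = I₁ cos²(49°) = 0.3622 · 0.4304 I₀ = 0.1559 I₀.
That is 15.59% of the incident intensity.

≈ 15.6%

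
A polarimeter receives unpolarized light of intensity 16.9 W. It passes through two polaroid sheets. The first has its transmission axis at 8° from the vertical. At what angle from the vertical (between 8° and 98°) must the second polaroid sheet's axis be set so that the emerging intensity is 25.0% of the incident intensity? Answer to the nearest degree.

Unpolarized light through the first polarizer → I₁ = ½ I₀, now polarized at 8°.
Need I₂/I₀ = 0.25, so cos²(θ − 8°) = 0.25 / 0.5 = 0.5.
θ − 8° = arccos(√0.5) = 45.0°, giving θ ≈ 8 + 45.0 = 53.0°.

θ ≈ 53°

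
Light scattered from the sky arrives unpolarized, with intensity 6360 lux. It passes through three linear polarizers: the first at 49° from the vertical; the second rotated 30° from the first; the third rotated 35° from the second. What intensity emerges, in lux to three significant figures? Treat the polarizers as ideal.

Unpolarized light through the first polarizer → I₁ = 6360 lux/2 = 3180 lux, polarized at 49°.
I₂ = I₁ · cos²(30°) = 3180 · 0.75 = 2385 lux.
I₃ = I₂ · cos²(35°) = 2385 · 0.671 = 1600 lux.

I ≈ 1600 lux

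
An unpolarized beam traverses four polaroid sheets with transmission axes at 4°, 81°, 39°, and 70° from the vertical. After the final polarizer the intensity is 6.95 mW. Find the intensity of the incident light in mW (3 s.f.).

Unpolarized light through the first polarizer → I₁ = ½ I₀, now polarized at 4°.
I₂ = I₁ cos²(81° − 4°) = 0.5 I₀ · cos²(77°) = 0.0253 I₀.
I₃ = I₂ cos²(39° − 81°) = 0.0253 I₀ · cos²(42°) = 0.01397 I₀.
I₄ = I₃ cos²(70° − 39°) = 0.01397 I₀ · cos²(31°) = 0.01027 I₀.
So 6.95 mW = 0.01027 I₀, giving I₀ = 6.95/0.01027 = 677 mW.

I₀ ≈ 677 mW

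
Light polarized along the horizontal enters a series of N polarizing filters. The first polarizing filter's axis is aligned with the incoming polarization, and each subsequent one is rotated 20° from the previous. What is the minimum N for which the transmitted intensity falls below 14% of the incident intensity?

N = 17

First polarizer is aligned with the polarization: full transmission.
Each further stage multiplies by cos²(20°) = 0.883.
After N polarizers: T = 0.883^(N−1). Require T < 0.14 ⇒ N−1 > ln(0.14)/ln(0.883) = 15.80, so N−1 ≥ 16 and N = 17.
Check: N=17 gives T = 0.1366 < 0.14; N=16 gives T = 0.1547.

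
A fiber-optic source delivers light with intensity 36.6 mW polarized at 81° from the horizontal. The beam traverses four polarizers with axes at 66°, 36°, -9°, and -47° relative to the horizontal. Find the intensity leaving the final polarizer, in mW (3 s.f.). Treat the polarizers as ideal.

I ≈ 7.95 mW

I₁ = 36.6 mW · cos²(15°) = 34.15 mW.
I₂ = I₁ · cos²(30°) = 34.15 · 0.75 = 25.61 mW.
I₃ = I₂ · cos²(45°) = 25.61 · 0.5 = 12.81 mW.
I₄ = I₃ · cos²(38°) = 12.81 · 0.621 = 7.952 mW.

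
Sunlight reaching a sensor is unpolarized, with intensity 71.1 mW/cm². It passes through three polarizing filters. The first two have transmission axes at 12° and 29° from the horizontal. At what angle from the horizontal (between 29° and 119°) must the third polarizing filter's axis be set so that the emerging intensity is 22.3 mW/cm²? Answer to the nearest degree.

Unpolarized light through the first polarizer → I₁ = ½ I₀, now polarized at 12°.
I₂ = I₁ cos²(29° − 12°) = 0.5 I₀ · cos²(17°) = 0.4573 I₀.
Target fraction: 22.3 / 71.1 mW/cm² = 0.3136 of I₀.
Need I₃/I₀ = 0.3136, so cos²(θ − 29°) = 0.3136 / 0.4573 = 0.6859.
θ − 29° = arccos(√0.6859) = 34.1°, giving θ ≈ 29 + 34.1 = 63.1°.

θ ≈ 63°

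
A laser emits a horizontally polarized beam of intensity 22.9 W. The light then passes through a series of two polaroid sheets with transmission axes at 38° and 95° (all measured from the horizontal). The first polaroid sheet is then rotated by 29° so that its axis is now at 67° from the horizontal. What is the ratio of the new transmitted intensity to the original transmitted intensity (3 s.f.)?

I_new/I_old ≈ 0.646

Before rotation:
I₁ = I₀ cos²(38° − 0°) = I₀ cos²(38°) = 0.621 I₀.
I₂ = I₁ cos²(95° − 38°) = 0.621 I₀ · cos²(57°) = 0.1842 I₀.
After rotation:
I₁ = I₀ cos²(67° − 0°) = I₀ cos²(67°) = 0.1527 I₀.
I₂ = I₁ cos²(95° − 67°) = 0.1527 I₀ · cos²(28°) = 0.119 I₀.
Ratio = 0.119 / 0.1842 = 0.6462.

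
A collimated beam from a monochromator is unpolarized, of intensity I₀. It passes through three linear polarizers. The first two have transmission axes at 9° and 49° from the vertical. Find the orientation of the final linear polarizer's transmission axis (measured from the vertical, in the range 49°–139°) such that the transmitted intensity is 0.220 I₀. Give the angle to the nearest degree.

Unpolarized light through the first polarizer → I₁ = ½ I₀, now polarized at 9°.
I₂ = I₁ cos²(49° − 9°) = 0.5 I₀ · cos²(40°) = 0.2934 I₀.
Need I₃/I₀ = 0.22, so cos²(θ − 49°) = 0.22 / 0.2934 = 0.7498.
θ − 49° = arccos(√0.7498) = 30.0°, giving θ ≈ 49 + 30.0 = 79.0°.

θ ≈ 79°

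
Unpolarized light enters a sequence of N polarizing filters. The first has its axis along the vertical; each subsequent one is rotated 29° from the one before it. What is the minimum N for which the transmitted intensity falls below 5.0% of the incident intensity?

First polarizer halves the unpolarized light: factor 1/2.
Each further stage multiplies by cos²(29°) = 0.765.
After N polarizers: T = 0.5·0.765^(N−1). Require T < 0.050 ⇒ N−1 > ln(0.050/0.5)/ln(0.765) = 8.59, so N−1 ≥ 9 and N = 10.
Check: N=10 gives T = 0.04485 < 0.050; N=9 gives T = 0.05862.

N = 10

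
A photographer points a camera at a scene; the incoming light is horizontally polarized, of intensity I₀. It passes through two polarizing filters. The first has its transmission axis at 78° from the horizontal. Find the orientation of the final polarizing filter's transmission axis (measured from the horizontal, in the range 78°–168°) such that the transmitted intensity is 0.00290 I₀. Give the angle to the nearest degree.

I₁ = I₀ cos²(78° − 0°) = I₀ cos²(78°) = 0.04323 I₀.
Need I₂/I₀ = 0.0029, so cos²(θ − 78°) = 0.0029 / 0.04323 = 0.06709.
θ − 78° = arccos(√0.06709) = 75.0°, giving θ ≈ 78 + 75.0 = 153.0°.

θ ≈ 153°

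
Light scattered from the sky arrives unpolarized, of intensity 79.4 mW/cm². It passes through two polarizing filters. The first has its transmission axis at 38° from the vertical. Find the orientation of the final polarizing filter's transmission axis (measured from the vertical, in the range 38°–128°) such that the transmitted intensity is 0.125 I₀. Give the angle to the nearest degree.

Unpolarized light through the first polarizer → I₁ = ½ I₀, now polarized at 38°.
Need I₂/I₀ = 0.125, so cos²(θ − 38°) = 0.125 / 0.5 = 0.25.
θ − 38° = arccos(√0.25) = 60.0°, giving θ ≈ 38 + 60.0 = 98.0°.

θ ≈ 98°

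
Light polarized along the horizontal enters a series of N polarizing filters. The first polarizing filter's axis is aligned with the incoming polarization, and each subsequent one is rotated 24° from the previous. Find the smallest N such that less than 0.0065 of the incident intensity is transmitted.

N = 29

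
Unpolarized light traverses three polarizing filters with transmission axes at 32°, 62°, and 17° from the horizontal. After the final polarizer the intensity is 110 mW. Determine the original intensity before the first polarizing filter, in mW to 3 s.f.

Unpolarized light through the first polarizer → I₁ = ½ I₀, now polarized at 32°.
I₂ = I₁ cos²(62° − 32°) = 0.5 I₀ · cos²(30°) = 0.375 I₀.
I₃ = I₂ cos²(17° − 62°) = 0.375 I₀ · cos²(45°) = 0.1875 I₀.
So 110 mW = 0.1875 I₀, giving I₀ = 110/0.1875 = 586.7 mW.

I₀ ≈ 587 mW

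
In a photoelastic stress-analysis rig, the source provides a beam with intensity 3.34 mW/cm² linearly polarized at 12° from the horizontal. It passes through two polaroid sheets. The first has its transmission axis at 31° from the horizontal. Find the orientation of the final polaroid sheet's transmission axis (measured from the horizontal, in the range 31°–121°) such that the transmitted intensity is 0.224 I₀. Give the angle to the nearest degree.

θ ≈ 91°

I₁ = I₀ cos²(31° − 12°) = I₀ cos²(19°) = 0.894 I₀.
Need I₂/I₀ = 0.224, so cos²(θ − 31°) = 0.224 / 0.894 = 0.2506.
θ − 31° = arccos(√0.2506) = 60.0°, giving θ ≈ 31 + 60.0 = 91.0°.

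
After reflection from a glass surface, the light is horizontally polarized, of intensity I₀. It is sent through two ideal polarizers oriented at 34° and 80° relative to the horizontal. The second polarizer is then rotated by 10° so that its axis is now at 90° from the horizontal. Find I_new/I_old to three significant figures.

Before rotation:
I₁ = I₀ cos²(34° − 0°) = I₀ cos²(34°) = 0.6873 I₀.
I₂ = I₁ cos²(80° − 34°) = 0.6873 I₀ · cos²(46°) = 0.3317 I₀.
After rotation:
I₁ = I₀ cos²(34° − 0°) = I₀ cos²(34°) = 0.6873 I₀.
I₂ = I₁ cos²(90° − 34°) = 0.6873 I₀ · cos²(56°) = 0.2149 I₀.
Ratio = 0.2149 / 0.3317 = 0.648.

I_new/I_old ≈ 0.648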